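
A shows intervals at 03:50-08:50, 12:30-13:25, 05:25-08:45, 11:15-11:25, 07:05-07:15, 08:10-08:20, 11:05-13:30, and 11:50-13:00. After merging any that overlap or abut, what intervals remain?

03:50–08:50, 11:05–13:30

Sort by start: 03:50–08:50, 05:25–08:45, 07:05–07:15, 08:10–08:20, 11:05–13:30, 11:15–11:25, 11:50–13:00, 12:30–13:25.
05:25–08:45 overlaps/touches 03:50–08:50 → extend to 03:50–08:50.
07:05–07:15 overlaps/touches 03:50–08:50 → extend to 03:50–08:50.
08:10–08:20 overlaps/touches 03:50–08:50 → extend to 03:50–08:50.
11:05–13:30 is disjoint → start new block.
11:15–11:25 overlaps/touches 11:05–13:30 → extend to 11:05–13:30.
11:50–13:00 overlaps/touches 11:05–13:30 → extend to 11:05–13:30.
12:30–13:25 overlaps/touches 11:05–13:30 → extend to 11:05–13:30.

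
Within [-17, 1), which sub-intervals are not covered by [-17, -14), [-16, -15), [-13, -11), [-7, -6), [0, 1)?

After merging, the occupied span is [-17, -14), [-13, -11), [-7, -6), [0, 1).
Uncovered inside [-17, 1): [-14, -13), [-11, -7), [-6, 0).

[-14, -13) ∪ [-11, -7) ∪ [-6, 0)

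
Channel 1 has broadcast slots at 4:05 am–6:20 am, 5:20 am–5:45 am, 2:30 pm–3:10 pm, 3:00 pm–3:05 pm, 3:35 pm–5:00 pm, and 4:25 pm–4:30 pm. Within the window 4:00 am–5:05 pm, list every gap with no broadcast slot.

The merged coverage is 4:05 am–6:20 am, 2:30 pm–3:10 pm, 3:35 pm–5:00 pm.
Gaps within 4:00 am–5:05 pm: 4:00 am–4:05 am, 6:20 am–2:30 pm, 3:10 pm–3:35 pm, 5:00 pm–5:05 pm.

4:00 am–4:05 am, 6:20 am–2:30 pm, 3:10 pm–3:35 pm, 5:00 pm–5:05 pm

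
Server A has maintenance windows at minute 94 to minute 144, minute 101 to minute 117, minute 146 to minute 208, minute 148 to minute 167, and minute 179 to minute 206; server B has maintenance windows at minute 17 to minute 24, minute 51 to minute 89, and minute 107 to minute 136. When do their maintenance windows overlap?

minute 107 to minute 136

Merge the first list: minute 94 to minute 144, minute 146 to minute 208.
minute 94 to minute 144 meets the second set on minute 107 to minute 136.
minute 146 to minute 208: no overlap with the second set.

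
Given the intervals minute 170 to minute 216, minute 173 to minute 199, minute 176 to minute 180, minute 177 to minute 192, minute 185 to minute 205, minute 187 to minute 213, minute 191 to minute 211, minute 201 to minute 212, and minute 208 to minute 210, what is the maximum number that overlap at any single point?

At minute 191, 6 of the intervals are simultaneously active.
No point has more.

6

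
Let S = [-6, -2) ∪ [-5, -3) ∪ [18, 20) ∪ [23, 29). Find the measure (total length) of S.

Merged: [-6, -2), [18, 20), [23, 29).
Lengths: 4 + 2 + 6 = 12.

12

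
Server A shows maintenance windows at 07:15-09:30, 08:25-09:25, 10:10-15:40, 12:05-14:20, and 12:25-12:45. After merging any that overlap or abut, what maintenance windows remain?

08:25-09:25 overlaps/touches 07:15-09:30 → extend to 07:15-09:30.
10:10-15:40 is disjoint → start new block.
12:05-14:20 overlaps/touches 10:10-15:40 → extend to 10:10-15:40.
12:25-12:45 overlaps/touches 10:10-15:40 → extend to 10:10-15:40.

07:15-09:30, 10:10-15:40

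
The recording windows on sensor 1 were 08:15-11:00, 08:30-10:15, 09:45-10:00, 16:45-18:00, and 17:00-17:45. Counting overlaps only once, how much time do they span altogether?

Merged: 08:15–11:00, 16:45–18:00.
Lengths: 2 h 45 min + 1 h 15 min = 4 h.

4 h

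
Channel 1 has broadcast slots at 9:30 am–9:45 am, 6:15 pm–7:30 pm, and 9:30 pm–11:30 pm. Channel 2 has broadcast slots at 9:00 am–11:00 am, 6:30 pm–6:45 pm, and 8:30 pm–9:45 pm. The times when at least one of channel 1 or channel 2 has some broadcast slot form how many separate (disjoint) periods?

3

A ∪ B = 9:00 am-11:00 am, 6:15 pm-7:30 pm, 8:30 pm-11:30 pm.
That is 3 disjoint pieces.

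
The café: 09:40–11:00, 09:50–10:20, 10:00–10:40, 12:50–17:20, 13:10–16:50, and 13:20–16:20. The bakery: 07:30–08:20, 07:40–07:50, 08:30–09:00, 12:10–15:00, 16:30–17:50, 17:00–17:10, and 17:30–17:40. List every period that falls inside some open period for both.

A, merged: 09:40–11:00, 12:50–17:20.
B, merged: 07:30–08:20, 08:30–09:00, 12:10–15:00, 16:30–17:50.
09:40–11:00 falls entirely outside B.
12:50–17:20 overlaps B on 12:50–15:00, 16:30–17:20.

12:50–15:00, 16:30–17:20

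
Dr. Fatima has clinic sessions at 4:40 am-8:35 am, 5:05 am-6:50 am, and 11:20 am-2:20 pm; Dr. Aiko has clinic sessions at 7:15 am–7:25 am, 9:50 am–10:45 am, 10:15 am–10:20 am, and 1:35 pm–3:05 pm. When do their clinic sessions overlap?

7:15 am–7:25 am, 1:35 pm–2:20 pm

Merge the first list: 4:40 am–8:35 am, 11:20 am–2:20 pm.
Merge the second list: 7:15 am–7:25 am, 9:50 am–10:45 am, 1:35 pm–3:05 pm.
4:40 am–8:35 am overlaps B on 7:15 am–7:25 am.
11:20 am–2:20 pm overlaps B on 1:35 pm–2:20 pm.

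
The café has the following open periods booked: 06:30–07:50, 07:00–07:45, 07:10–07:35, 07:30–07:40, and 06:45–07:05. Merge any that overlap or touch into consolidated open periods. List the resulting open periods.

06:30–07:50

Sort by start: 06:30–07:50, 06:45–07:05, 07:00–07:45, 07:10–07:35, 07:30–07:40.
06:45–07:05 overlaps/touches 06:30–07:50 → extend to 06:30–07:50.
07:00–07:45 overlaps/touches 06:30–07:50 → extend to 06:30–07:50.
07:10–07:35 overlaps/touches 06:30–07:50 → extend to 06:30–07:50.
07:30–07:40 overlaps/touches 06:30–07:50 → extend to 06:30–07:50.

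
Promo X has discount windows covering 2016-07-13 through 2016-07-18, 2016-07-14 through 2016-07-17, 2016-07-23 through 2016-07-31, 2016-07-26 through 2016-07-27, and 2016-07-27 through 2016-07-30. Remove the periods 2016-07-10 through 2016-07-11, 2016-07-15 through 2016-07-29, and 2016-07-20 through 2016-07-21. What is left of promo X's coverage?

2016-07-13 through 2016-07-14, 2016-07-30 through 2016-07-31

Merge the first list: 2016-07-13 through 2016-07-18, 2016-07-23 through 2016-07-31.
Merge the second list: 2016-07-10 through 2016-07-11, 2016-07-15 through 2016-07-29.
2016-07-13 through 2016-07-18 with B removed leaves 2016-07-13 through 2016-07-14.
2016-07-23 through 2016-07-31 with B removed leaves 2016-07-30 through 2016-07-31.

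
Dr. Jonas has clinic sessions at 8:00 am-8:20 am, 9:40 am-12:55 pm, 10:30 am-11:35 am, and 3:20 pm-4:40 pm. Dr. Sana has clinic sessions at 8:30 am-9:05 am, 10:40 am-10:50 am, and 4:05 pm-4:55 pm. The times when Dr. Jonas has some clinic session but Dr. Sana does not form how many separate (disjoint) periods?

First set merges to 8:00 am-8:20 am, 9:40 am-12:55 pm, 3:20 pm-4:40 pm.
A \ B = 8:00 am-8:20 am, 9:40 am-10:40 am, 10:50 am-12:55 pm, 3:20 pm-4:05 pm.
That is 4 disjoint pieces.

4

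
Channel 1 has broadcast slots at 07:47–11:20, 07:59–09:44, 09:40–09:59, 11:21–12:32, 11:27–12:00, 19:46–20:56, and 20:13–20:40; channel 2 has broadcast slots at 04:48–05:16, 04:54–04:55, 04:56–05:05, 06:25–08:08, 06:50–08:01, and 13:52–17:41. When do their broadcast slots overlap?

07:47–08:08

Merge the first list: 07:47–11:20, 11:21–12:32, 19:46–20:56.
Merge the second list: 04:48–05:16, 06:25–08:08, 13:52–17:41.
07:47–11:20 ∩ B → 07:47–08:08.
11:21–12:32 meets no B interval.
19:46–20:56 meets no B interval.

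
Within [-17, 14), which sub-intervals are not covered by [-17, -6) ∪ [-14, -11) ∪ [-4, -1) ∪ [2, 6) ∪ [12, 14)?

Covered (merged): [-17, -6), [-4, -1), [2, 6), [12, 14).
Complement within [-17, 14): [-6, -4), [-1, 2), [6, 12).

[-6, -4) ∪ [-1, 2) ∪ [6, 12)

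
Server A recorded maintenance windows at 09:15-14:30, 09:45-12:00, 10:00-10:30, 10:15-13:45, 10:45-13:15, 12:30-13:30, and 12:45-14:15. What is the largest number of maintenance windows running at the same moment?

5

Walk the sorted start/end points keeping a running depth.
The depth first hits 5 at 12:45.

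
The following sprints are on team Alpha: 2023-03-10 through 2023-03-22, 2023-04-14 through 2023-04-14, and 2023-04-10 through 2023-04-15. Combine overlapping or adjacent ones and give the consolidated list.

2023-03-10 through 2023-03-22, 2023-04-10 through 2023-04-15

Sort by start: 2023-03-10 through 2023-03-22, 2023-04-10 through 2023-04-15, 2023-04-14 through 2023-04-14.
2023-04-10 through 2023-04-15 is disjoint → start new block.
2023-04-14 through 2023-04-14 overlaps/touches 2023-04-10 through 2023-04-15 → extend to 2023-04-10 through 2023-04-15.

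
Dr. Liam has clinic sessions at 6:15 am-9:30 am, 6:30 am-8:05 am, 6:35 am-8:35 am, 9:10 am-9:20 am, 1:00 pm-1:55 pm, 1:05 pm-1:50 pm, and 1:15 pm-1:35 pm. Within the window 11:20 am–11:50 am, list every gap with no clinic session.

After merging, the occupied span is 6:15 am-9:30 am, 1:00 pm-1:55 pm.
Uncovered inside 11:20 am-11:50 am: 11:20 am-11:50 am.

11:20 am-11:50 am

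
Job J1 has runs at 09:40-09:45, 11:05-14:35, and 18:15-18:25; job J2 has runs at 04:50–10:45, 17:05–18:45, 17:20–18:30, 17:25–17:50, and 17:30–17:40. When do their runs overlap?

09:40–09:45, 18:15–18:25

B, merged: 04:50–10:45, 17:05–18:45.
09:40–09:45 overlaps B on 09:40–09:45.
11:05–14:35 falls entirely outside B.
18:15–18:25 overlaps B on 18:15–18:25.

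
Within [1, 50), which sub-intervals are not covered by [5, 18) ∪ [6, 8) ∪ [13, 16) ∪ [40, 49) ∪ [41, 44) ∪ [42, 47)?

Covered (merged): [5, 18), [40, 49).
Gaps within [1, 50): [1, 5), [18, 40), [49, 50).

[1, 5) ∪ [18, 40) ∪ [49, 50)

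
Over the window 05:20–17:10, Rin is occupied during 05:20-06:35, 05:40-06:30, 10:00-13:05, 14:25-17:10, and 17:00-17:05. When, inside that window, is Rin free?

06:35–10:00, 13:05–14:25

Covered (merged): 05:20–06:35, 10:00–13:05, 14:25–17:10.
Complement within 05:20–17:10: 06:35–10:00, 13:05–14:25.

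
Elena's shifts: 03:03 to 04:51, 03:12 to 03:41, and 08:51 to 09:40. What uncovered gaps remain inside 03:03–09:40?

04:51–08:51

Covered (merged): 03:03–04:51, 08:51–09:40.
Uncovered inside 03:03–09:40: 04:51–08:51.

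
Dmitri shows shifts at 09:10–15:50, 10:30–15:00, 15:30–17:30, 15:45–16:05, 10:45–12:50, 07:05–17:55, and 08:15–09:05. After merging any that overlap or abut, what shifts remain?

07:05–17:55

Sort by start: 07:05–17:55, 08:15–09:05, 09:10–15:50, 10:30–15:00, 10:45–12:50, 15:30–17:30, 15:45–16:05.
08:15–09:05 overlaps/touches 07:05–17:55 → extend to 07:05–17:55.
09:10–15:50 overlaps/touches 07:05–17:55 → extend to 07:05–17:55.
10:30–15:00 overlaps/touches 07:05–17:55 → extend to 07:05–17:55.
10:45–12:50 overlaps/touches 07:05–17:55 → extend to 07:05–17:55.
15:30–17:30 overlaps/touches 07:05–17:55 → extend to 07:05–17:55.
15:45–16:05 overlaps/touches 07:05–17:55 → extend to 07:05–17:55.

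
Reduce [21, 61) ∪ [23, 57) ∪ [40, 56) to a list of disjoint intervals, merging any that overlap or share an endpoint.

[21, 61)

[23, 57) overlaps/touches [21, 61) → extend to [21, 61).
[40, 56) overlaps/touches [21, 61) → extend to [21, 61).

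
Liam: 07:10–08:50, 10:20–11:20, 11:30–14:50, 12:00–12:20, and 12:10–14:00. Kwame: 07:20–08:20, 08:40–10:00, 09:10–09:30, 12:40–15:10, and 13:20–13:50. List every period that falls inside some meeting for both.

07:20–08:20, 08:40–08:50, 12:40–14:50

First set merges to 07:10–08:50, 10:20–11:20, 11:30–14:50.
Second set merges to 07:20–08:20, 08:40–10:00, 12:40–15:10.
07:10–08:50 meets the second set on 07:20–08:20, 08:40–08:50.
10:20–11:20: no overlap with the second set.
11:30–14:50 meets the second set on 12:40–14:50.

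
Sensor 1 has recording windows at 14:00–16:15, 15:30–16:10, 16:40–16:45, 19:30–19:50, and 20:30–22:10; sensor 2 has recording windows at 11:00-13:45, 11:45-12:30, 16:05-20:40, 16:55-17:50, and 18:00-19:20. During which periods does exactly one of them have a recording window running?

11:00-13:45, 14:00-16:05, 16:15-16:40, 16:45-19:30, 19:50-20:30, 20:40-22:10

First set merges to 14:00-16:15, 16:40-16:45, 19:30-19:50, 20:30-22:10.
Second set merges to 11:00-13:45, 16:05-20:40.
A \ B = 14:00-16:05, 20:40-22:10.
B \ A = 11:00-13:45, 16:15-16:40, 16:45-19:30, 19:50-20:30.
Union of the two gives the symmetric difference.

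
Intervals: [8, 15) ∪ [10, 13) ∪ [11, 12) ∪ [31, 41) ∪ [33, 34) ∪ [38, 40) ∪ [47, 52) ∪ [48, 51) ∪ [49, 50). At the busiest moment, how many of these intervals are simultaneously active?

3

Walk the sorted start/end points keeping a running depth.
The depth first hits 3 at 11.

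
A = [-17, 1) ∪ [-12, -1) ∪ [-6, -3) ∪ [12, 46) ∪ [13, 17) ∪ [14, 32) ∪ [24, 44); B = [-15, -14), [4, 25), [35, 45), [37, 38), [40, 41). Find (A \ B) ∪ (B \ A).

[-17, -15) ∪ [-14, 1) ∪ [4, 12) ∪ [25, 35) ∪ [45, 46)

First set merges to [-17, 1), [12, 46).
Second set merges to [-15, -14), [4, 25), [35, 45).
A but not B: [-17, -15), [-14, 1), [25, 35), [45, 46).
B but not A: [4, 12).
Combining gives A △ B.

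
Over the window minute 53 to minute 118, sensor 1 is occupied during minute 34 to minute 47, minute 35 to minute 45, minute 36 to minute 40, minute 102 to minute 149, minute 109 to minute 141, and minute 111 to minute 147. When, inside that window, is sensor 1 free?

minute 53 to minute 102

The merged coverage is minute 34 to minute 47, minute 102 to minute 149.
Complement within minute 53 to minute 118: minute 53 to minute 102.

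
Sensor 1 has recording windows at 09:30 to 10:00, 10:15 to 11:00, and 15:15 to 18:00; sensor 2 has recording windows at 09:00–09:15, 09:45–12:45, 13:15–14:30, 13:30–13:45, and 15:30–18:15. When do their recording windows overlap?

09:45-10:00, 10:15-11:00, 15:30-18:00

B, merged: 09:00-09:15, 09:45-12:45, 13:15-14:30, 15:30-18:15.
09:30-10:00 meets the second set on 09:45-10:00.
10:15-11:00 meets the second set on 10:15-11:00.
15:15-18:00 meets the second set on 15:30-18:00.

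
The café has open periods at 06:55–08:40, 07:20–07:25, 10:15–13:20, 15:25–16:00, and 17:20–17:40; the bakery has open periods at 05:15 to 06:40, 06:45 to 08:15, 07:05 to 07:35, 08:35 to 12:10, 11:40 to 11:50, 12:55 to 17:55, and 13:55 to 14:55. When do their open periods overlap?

06:55–08:15, 08:35–08:40, 10:15–12:10, 12:55–13:20, 15:25–16:00, 17:20–17:40

A, merged: 06:55–08:40, 10:15–13:20, 15:25–16:00, 17:20–17:40.
B, merged: 05:15–06:40, 06:45–08:15, 08:35–12:10, 12:55–17:55.
06:55–08:40 meets the second set on 06:55–08:15, 08:35–08:40.
10:15–13:20 meets the second set on 10:15–12:10, 12:55–13:20.
15:25–16:00 meets the second set on 15:25–16:00.
17:20–17:40 meets the second set on 17:20–17:40.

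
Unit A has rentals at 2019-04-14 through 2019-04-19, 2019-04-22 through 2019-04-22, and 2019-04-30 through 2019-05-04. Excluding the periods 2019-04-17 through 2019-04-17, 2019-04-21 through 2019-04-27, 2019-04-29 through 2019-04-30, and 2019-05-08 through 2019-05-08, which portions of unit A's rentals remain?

2019-04-14 through 2019-04-19 with B removed leaves 2019-04-14 through 2019-04-16, 2019-04-18 through 2019-04-19.
2019-04-22 through 2019-04-22 lies entirely inside B → drops out.
2019-04-30 through 2019-05-04 with B removed leaves 2019-05-01 through 2019-05-04.

2019-04-14 through 2019-04-16, 2019-04-18 through 2019-04-19, 2019-05-01 through 2019-05-04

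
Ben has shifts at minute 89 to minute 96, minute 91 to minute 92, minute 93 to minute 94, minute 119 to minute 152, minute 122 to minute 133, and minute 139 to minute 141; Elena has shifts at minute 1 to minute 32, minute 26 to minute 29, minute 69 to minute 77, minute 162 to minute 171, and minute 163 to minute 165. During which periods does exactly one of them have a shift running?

A, merged: minute 89 to minute 96, minute 119 to minute 152.
B, merged: minute 1 to minute 32, minute 69 to minute 77, minute 162 to minute 171.
Only in the first: minute 89 to minute 96, minute 119 to minute 152.
Only in the second: minute 1 to minute 32, minute 69 to minute 77, minute 162 to minute 171.
Together these are the periods covered by exactly one.

minute 1 to minute 32, minute 69 to minute 77, minute 89 to minute 96, minute 119 to minute 152, minute 162 to minute 171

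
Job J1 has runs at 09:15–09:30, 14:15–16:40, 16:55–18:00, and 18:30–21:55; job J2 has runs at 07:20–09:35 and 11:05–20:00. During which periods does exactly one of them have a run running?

07:20–09:15, 09:30–09:35, 11:05–14:15, 16:40–16:55, 18:00–18:30, 20:00–21:55

Only in the first: 20:00–21:55.
Only in the second: 07:20–09:15, 09:30–09:35, 11:05–14:15, 16:40–16:55, 18:00–18:30.
Together these are the periods covered by exactly one.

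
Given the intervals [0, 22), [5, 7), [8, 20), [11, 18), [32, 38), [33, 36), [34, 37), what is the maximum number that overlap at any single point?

3

At 11, 3 of the intervals are simultaneously active.
No point has more.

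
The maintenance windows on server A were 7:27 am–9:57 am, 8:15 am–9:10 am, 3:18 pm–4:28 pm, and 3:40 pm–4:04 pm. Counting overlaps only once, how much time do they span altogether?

Merged: 7:27 am–9:57 am, 3:18 pm–4:28 pm.
Lengths: 2 h 30 min + 1 h 10 min = 3 h 40 min.

3 h 40 min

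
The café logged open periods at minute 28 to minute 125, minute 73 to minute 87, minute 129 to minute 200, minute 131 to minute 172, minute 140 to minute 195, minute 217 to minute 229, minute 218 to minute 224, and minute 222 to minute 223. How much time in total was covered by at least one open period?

Merged: minute 28 to minute 125, minute 129 to minute 200, minute 217 to minute 229.
Lengths: 97 minutes + 71 minutes + 12 minutes = 180 minutes.

180 minutes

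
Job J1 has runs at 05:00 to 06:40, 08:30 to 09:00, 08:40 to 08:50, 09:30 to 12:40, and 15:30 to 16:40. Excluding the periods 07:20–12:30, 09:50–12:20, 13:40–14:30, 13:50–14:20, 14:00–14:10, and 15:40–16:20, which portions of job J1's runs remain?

05:00–06:40, 12:30–12:40, 15:30–15:40, 16:20–16:40

First set merges to 05:00–06:40, 08:30–09:00, 09:30–12:40, 15:30–16:40.
Second set merges to 07:20–12:30, 13:40–14:30, 15:40–16:20.
05:00–06:40 is untouched.
08:30–09:00 lies entirely inside B → drops out.
09:30–12:40 with B removed leaves 12:30–12:40.
15:30–16:40 with B removed leaves 15:30–15:40, 16:20–16:40.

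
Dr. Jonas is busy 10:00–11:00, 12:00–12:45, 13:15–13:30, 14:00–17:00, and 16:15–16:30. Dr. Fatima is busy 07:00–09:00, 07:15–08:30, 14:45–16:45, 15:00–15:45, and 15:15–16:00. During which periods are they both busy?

14:45–16:45

First set merges to 10:00–11:00, 12:00–12:45, 13:15–13:30, 14:00–17:00.
Second set merges to 07:00–09:00, 14:45–16:45.
10:00–11:00: no overlap with the second set.
12:00–12:45: no overlap with the second set.
13:15–13:30: no overlap with the second set.
14:00–17:00 meets the second set on 14:45–16:45.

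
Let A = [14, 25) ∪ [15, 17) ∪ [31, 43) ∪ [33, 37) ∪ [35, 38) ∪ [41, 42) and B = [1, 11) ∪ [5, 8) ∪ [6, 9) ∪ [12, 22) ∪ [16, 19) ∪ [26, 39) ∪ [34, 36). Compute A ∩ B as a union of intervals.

A, merged: [14, 25), [31, 43).
B, merged: [1, 11), [12, 22), [26, 39).
[14, 25) meets the second set on [14, 22).
[31, 43) meets the second set on [31, 39).

[14, 22) ∪ [31, 39)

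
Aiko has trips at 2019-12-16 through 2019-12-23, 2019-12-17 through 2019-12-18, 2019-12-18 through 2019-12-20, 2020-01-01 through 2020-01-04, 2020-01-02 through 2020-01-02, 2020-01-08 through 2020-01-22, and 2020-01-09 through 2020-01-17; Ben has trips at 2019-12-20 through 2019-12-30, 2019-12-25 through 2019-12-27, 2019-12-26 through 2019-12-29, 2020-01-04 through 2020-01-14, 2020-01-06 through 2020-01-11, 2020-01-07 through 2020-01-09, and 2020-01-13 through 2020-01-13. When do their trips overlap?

2019-12-20 through 2019-12-23, 2020-01-04 through 2020-01-04, 2020-01-08 through 2020-01-14

First set merges to 2019-12-16 through 2019-12-23, 2020-01-01 through 2020-01-04, 2020-01-08 through 2020-01-22.
Second set merges to 2019-12-20 through 2019-12-30, 2020-01-04 through 2020-01-14.
2019-12-16 through 2019-12-23 ∩ B → 2019-12-20 through 2019-12-23.
2020-01-01 through 2020-01-04 ∩ B → 2020-01-04 through 2020-01-04.
2020-01-08 through 2020-01-22 ∩ B → 2020-01-08 through 2020-01-14.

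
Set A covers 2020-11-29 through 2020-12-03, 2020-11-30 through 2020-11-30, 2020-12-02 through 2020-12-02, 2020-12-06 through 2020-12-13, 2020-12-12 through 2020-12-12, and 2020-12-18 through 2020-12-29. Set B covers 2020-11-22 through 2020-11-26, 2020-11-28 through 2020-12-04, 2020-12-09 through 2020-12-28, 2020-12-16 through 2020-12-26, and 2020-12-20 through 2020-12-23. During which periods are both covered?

2020-11-29 through 2020-12-03, 2020-12-09 through 2020-12-13, 2020-12-18 through 2020-12-28

Merge the first list: 2020-11-29 through 2020-12-03, 2020-12-06 through 2020-12-13, 2020-12-18 through 2020-12-29.
Merge the second list: 2020-11-22 through 2020-11-26, 2020-11-28 through 2020-12-04, 2020-12-09 through 2020-12-28.
2020-11-29 through 2020-12-03 ∩ B → 2020-11-29 through 2020-12-03.
2020-12-06 through 2020-12-13 ∩ B → 2020-12-09 through 2020-12-13.
2020-12-18 through 2020-12-29 ∩ B → 2020-12-18 through 2020-12-28.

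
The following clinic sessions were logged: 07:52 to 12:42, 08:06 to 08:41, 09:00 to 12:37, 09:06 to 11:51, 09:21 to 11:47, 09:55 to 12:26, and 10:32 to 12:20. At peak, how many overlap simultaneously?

Walk the sorted start/end points keeping a running depth.
The depth first hits 6 at 10:32.

6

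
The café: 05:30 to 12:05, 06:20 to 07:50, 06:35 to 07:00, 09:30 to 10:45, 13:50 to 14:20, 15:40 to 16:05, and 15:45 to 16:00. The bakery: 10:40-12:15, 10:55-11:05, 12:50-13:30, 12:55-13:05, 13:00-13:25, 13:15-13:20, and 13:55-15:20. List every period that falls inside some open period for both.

Merge the first list: 05:30–12:05, 13:50–14:20, 15:40–16:05.
Merge the second list: 10:40–12:15, 12:50–13:30, 13:55–15:20.
05:30–12:05 overlaps B on 10:40–12:05.
13:50–14:20 overlaps B on 13:55–14:20.
15:40–16:05 falls entirely outside B.

10:40–12:05, 13:55–14:20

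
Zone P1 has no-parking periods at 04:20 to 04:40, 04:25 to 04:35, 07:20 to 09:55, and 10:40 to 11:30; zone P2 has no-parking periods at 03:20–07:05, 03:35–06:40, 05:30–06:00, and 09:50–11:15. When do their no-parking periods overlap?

Merge the first list: 04:20–04:40, 07:20–09:55, 10:40–11:30.
Merge the second list: 03:20–07:05, 09:50–11:15.
04:20–04:40 ∩ B → 04:20–04:40.
07:20–09:55 ∩ B → 09:50–09:55.
10:40–11:30 ∩ B → 10:40–11:15.

04:20–04:40, 09:50–09:55, 10:40–11:15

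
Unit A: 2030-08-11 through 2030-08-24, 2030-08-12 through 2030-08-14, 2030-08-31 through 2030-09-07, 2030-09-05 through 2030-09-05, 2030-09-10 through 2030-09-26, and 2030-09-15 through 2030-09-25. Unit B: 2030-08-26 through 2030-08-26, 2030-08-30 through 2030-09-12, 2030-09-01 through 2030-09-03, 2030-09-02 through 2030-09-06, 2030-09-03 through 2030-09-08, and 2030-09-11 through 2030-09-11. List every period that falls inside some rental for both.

First set merges to 2030-08-11 through 2030-08-24, 2030-08-31 through 2030-09-07, 2030-09-10 through 2030-09-26.
Second set merges to 2030-08-26 through 2030-08-26, 2030-08-30 through 2030-09-12.
2030-08-11 through 2030-08-24: no overlap with the second set.
2030-08-31 through 2030-09-07 meets the second set on 2030-08-31 through 2030-09-07.
2030-09-10 through 2030-09-26 meets the second set on 2030-09-10 through 2030-09-12.

2030-08-31 through 2030-09-07, 2030-09-10 through 2030-09-12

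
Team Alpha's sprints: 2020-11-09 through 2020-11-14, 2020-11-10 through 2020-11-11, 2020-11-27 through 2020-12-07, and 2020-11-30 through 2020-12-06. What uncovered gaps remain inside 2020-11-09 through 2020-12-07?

2020-11-15 through 2020-11-26

The merged coverage is 2020-11-09 through 2020-11-14, 2020-11-27 through 2020-12-07.
Complement within 2020-11-09 through 2020-12-07: 2020-11-15 through 2020-11-26.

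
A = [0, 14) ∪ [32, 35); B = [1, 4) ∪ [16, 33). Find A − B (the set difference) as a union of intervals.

[0, 14) minus B → [0, 1), [4, 14).
[32, 35) minus B → [33, 35).

[0, 1) ∪ [4, 14) ∪ [33, 35)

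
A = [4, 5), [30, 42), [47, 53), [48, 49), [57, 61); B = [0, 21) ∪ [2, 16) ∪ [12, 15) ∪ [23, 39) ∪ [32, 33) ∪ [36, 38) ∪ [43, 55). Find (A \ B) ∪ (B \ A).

[0, 4) ∪ [5, 21) ∪ [23, 30) ∪ [39, 42) ∪ [43, 47) ∪ [53, 55) ∪ [57, 61)

Merge the first list: [4, 5), [30, 42), [47, 53), [57, 61).
Merge the second list: [0, 21), [23, 39), [43, 55).
Only in the first: [39, 42), [57, 61).
Only in the second: [0, 4), [5, 21), [23, 30), [43, 47), [53, 55).
Together these are the periods covered by exactly one.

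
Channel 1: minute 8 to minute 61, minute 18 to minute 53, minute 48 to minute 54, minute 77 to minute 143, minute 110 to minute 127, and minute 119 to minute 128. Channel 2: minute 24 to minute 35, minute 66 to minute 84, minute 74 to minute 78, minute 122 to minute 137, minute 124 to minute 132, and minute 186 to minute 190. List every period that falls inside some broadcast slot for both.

minute 24 to minute 35, minute 77 to minute 84, minute 122 to minute 137

First set merges to minute 8 to minute 61, minute 77 to minute 143.
Second set merges to minute 24 to minute 35, minute 66 to minute 84, minute 122 to minute 137, minute 186 to minute 190.
minute 8 to minute 61 overlaps B on minute 24 to minute 35.
minute 77 to minute 143 overlaps B on minute 77 to minute 84, minute 122 to minute 137.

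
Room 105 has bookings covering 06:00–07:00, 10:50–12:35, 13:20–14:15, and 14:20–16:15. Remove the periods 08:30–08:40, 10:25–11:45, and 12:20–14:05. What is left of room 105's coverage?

06:00–07:00 is untouched.
10:50–12:35 with B removed leaves 11:45–12:20.
13:20–14:15 with B removed leaves 14:05–14:15.
14:20–16:15 is untouched.

06:00–07:00, 11:45–12:20, 14:05–14:15, 14:20–16:15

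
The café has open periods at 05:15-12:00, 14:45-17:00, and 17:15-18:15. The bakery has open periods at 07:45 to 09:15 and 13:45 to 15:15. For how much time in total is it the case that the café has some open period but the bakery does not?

8 h

A \ B = 05:15–07:45, 09:15–12:00, 15:15–17:00, 17:15–18:15.
Total: 2 h 30 min + 2 h 45 min + 1 h 45 min + 1 h = 8 h.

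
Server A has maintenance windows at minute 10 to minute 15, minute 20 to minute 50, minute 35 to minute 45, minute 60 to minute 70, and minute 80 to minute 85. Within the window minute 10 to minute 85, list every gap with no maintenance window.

minute 15 to minute 20, minute 50 to minute 60, minute 70 to minute 80

After merging, the occupied span is minute 10 to minute 15, minute 20 to minute 50, minute 60 to minute 70, minute 80 to minute 85.
Gaps within minute 10 to minute 85: minute 15 to minute 20, minute 50 to minute 60, minute 70 to minute 80.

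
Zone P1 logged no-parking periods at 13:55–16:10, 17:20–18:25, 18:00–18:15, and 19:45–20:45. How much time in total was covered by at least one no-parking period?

Merged: 13:55–16:10, 17:20–18:25, 19:45–20:45.
Lengths: 2 h 15 min + 1 h 5 min + 1 h = 4 h 20 min.

4 h 20 min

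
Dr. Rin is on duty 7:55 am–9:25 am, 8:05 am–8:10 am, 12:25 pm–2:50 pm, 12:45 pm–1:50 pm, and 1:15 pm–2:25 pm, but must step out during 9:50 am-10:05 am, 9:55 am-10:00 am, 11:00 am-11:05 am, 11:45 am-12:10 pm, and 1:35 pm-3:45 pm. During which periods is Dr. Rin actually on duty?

First set merges to 7:55 am-9:25 am, 12:25 pm-2:50 pm.
Second set merges to 9:50 am-10:05 am, 11:00 am-11:05 am, 11:45 am-12:10 pm, 1:35 pm-3:45 pm.
7:55 am-9:25 am is untouched.
12:25 pm-2:50 pm with B removed leaves 12:25 pm-1:35 pm.

7:55 am-9:25 am, 12:25 pm-1:35 pm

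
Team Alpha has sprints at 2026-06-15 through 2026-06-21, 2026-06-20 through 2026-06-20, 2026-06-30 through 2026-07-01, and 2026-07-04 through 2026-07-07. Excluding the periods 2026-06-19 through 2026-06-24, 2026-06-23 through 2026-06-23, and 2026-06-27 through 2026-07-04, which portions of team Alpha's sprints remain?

2026-06-15 through 2026-06-18, 2026-07-05 through 2026-07-07

A, merged: 2026-06-15 through 2026-06-21, 2026-06-30 through 2026-07-01, 2026-07-04 through 2026-07-07.
B, merged: 2026-06-19 through 2026-06-24, 2026-06-27 through 2026-07-04.
2026-06-15 through 2026-06-21 \ B = 2026-06-15 through 2026-06-18.
2026-06-30 through 2026-07-01: entirely removed.
2026-07-04 through 2026-07-07 \ B = 2026-07-05 through 2026-07-07.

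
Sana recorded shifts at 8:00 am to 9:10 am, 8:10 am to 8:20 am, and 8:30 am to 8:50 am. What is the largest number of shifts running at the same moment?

At 8:10 am, 2 of the intervals are simultaneously active.
No point has more.

2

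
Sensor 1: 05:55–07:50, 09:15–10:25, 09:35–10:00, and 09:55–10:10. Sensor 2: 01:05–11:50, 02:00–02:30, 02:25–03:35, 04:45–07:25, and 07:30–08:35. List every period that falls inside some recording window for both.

05:55–07:50, 09:15–10:25

First set merges to 05:55–07:50, 09:15–10:25.
Second set merges to 01:05–11:50.
05:55–07:50 ∩ B → 05:55–07:50.
09:15–10:25 ∩ B → 09:15–10:25.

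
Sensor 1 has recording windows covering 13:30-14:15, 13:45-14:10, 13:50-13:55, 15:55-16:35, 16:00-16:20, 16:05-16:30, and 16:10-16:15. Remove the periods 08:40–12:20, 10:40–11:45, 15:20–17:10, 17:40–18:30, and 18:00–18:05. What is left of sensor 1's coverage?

First set merges to 13:30-14:15, 15:55-16:35.
Second set merges to 08:40-12:20, 15:20-17:10, 17:40-18:30.
13:30-14:15: no B overlap → unchanged.
15:55-16:35: fully covered by B → removed.

13:30-14:15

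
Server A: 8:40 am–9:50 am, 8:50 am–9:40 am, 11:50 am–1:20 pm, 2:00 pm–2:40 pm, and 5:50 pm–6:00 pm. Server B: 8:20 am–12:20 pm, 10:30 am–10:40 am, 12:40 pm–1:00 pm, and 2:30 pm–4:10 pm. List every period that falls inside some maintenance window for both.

A, merged: 8:40 am–9:50 am, 11:50 am–1:20 pm, 2:00 pm–2:40 pm, 5:50 pm–6:00 pm.
B, merged: 8:20 am–12:20 pm, 12:40 pm–1:00 pm, 2:30 pm–4:10 pm.
8:40 am–9:50 am meets the second set on 8:40 am–9:50 am.
11:50 am–1:20 pm meets the second set on 11:50 am–12:20 pm, 12:40 pm–1:00 pm.
2:00 pm–2:40 pm meets the second set on 2:30 pm–2:40 pm.
5:50 pm–6:00 pm: no overlap with the second set.

8:40 am–9:50 am, 11:50 am–12:20 pm, 12:40 pm–1:00 pm, 2:30 pm–2:40 pm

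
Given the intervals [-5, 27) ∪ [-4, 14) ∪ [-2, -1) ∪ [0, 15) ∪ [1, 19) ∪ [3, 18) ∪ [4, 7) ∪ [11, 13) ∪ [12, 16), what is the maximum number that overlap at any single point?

At 12, 7 of the intervals are simultaneously active.
No point has more.

7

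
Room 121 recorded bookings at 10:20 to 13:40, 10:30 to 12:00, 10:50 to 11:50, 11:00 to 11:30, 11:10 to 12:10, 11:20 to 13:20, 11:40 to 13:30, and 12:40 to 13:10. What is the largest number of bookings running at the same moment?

6

Walk the sorted start/end points keeping a running depth.
The depth first hits 6 at 11:20.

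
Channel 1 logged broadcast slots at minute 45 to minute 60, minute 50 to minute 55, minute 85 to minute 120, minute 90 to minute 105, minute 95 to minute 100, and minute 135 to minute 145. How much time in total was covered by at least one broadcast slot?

60 minutes

Merged: minute 45 to minute 60, minute 85 to minute 120, minute 135 to minute 145.
Lengths: 15 minutes + 35 minutes + 10 minutes = 60 minutes.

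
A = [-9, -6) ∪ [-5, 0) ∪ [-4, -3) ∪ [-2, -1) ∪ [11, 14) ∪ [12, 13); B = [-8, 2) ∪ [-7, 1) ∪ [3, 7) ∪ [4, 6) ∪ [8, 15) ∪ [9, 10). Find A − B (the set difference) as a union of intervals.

First set merges to [-9, -6), [-5, 0), [11, 14).
Second set merges to [-8, 2), [3, 7), [8, 15).
[-9, -6) minus B → [-9, -8).
[-5, 0): fully covered by B → removed.
[11, 14): fully covered by B → removed.

[-9, -8)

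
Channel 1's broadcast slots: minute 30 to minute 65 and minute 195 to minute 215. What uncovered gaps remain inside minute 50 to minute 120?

The merged coverage is minute 30 to minute 65, minute 195 to minute 215.
Complement within minute 50 to minute 120: minute 65 to minute 120.

minute 65 to minute 120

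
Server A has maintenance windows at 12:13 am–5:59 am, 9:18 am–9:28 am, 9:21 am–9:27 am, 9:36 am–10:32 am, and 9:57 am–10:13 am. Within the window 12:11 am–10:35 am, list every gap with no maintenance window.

The merged coverage is 12:13 am-5:59 am, 9:18 am-9:28 am, 9:36 am-10:32 am.
Complement within 12:11 am-10:35 am: 12:11 am-12:13 am, 5:59 am-9:18 am, 9:28 am-9:36 am, 10:32 am-10:35 am.

12:11 am-12:13 am, 5:59 am-9:18 am, 9:28 am-9:36 am, 10:32 am-10:35 am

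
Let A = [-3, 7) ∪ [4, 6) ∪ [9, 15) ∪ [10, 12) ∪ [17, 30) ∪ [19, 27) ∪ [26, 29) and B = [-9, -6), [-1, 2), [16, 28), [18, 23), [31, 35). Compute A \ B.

Merge the first list: [-3, 7), [9, 15), [17, 30).
Merge the second list: [-9, -6), [-1, 2), [16, 28), [31, 35).
[-3, 7) \ B = [-3, -1), [2, 7).
[9, 15): nothing removed.
[17, 30) \ B = [28, 30).

[-3, -1) ∪ [2, 7) ∪ [9, 15) ∪ [28, 30)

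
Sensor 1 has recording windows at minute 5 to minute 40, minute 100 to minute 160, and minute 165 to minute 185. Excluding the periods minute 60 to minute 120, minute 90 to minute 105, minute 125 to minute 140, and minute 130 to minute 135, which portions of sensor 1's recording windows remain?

Second set merges to minute 60 to minute 120, minute 125 to minute 140.
minute 5 to minute 40 is untouched.
minute 100 to minute 160 with B removed leaves minute 120 to minute 125, minute 140 to minute 160.
minute 165 to minute 185 is untouched.

minute 5 to minute 40, minute 120 to minute 125, minute 140 to minute 160, minute 165 to minute 185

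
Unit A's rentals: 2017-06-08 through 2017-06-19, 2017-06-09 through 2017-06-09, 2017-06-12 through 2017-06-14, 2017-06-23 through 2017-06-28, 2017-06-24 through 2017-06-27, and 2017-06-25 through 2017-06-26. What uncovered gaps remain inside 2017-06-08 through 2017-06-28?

Covered (merged): 2017-06-08 through 2017-06-19, 2017-06-23 through 2017-06-28.
Complement within 2017-06-08 through 2017-06-28: 2017-06-20 through 2017-06-22.

2017-06-20 through 2017-06-22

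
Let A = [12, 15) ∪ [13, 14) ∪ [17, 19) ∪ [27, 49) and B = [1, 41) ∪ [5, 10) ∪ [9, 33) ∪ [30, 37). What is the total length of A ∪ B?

48

Merge the first list: [12, 15), [17, 19), [27, 49).
Merge the second list: [1, 41).
A ∪ B = [1, 49).
Total: 48.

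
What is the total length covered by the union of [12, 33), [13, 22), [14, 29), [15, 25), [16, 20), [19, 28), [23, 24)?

21

Merged: [12, 33).
Length: 21.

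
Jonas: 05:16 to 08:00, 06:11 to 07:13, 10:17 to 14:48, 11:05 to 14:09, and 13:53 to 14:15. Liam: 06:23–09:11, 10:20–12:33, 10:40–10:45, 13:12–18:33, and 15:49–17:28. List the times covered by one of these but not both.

05:16–06:23, 08:00–09:11, 10:17–10:20, 12:33–13:12, 14:48–18:33

A, merged: 05:16–08:00, 10:17–14:48.
B, merged: 06:23–09:11, 10:20–12:33, 13:12–18:33.
A but not B: 05:16–06:23, 10:17–10:20, 12:33–13:12.
B but not A: 08:00–09:11, 14:48–18:33.
Combining gives A △ B.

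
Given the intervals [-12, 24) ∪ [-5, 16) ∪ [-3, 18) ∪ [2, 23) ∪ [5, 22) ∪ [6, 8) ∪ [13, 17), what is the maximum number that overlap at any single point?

At 6, 6 of the intervals are simultaneously active.
No point has more.

6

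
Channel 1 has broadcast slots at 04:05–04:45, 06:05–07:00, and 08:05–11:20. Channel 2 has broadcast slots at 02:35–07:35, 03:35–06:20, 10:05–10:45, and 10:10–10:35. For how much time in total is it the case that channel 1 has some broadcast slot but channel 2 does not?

2 h 35 min

B, merged: 02:35–07:35, 10:05–10:45.
A \ B = 08:05–10:05, 10:45–11:20.
Total: 2 h + 35 min = 2 h 35 min.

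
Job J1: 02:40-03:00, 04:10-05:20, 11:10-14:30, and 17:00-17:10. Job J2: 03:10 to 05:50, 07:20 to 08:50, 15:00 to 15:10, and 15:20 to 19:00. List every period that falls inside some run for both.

04:10-05:20, 17:00-17:10

02:40-03:00: no overlap with the second set.
04:10-05:20 meets the second set on 04:10-05:20.
11:10-14:30: no overlap with the second set.
17:00-17:10 meets the second set on 17:00-17:10.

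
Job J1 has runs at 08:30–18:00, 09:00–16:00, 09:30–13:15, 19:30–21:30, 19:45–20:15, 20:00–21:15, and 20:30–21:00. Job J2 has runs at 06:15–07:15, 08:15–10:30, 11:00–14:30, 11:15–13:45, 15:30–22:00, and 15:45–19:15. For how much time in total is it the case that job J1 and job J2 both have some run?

10 h

A, merged: 08:30–18:00, 19:30–21:30.
B, merged: 06:15–07:15, 08:15–10:30, 11:00–14:30, 15:30–22:00.
A ∩ B = 08:30–10:30, 11:00–14:30, 15:30–18:00, 19:30–21:30.
Total: 2 h + 3 h 30 min + 2 h 30 min + 2 h = 10 h.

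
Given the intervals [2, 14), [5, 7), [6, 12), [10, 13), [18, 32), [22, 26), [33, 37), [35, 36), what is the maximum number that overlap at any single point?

3

At 6, 3 of the intervals are simultaneously active.
No point has more.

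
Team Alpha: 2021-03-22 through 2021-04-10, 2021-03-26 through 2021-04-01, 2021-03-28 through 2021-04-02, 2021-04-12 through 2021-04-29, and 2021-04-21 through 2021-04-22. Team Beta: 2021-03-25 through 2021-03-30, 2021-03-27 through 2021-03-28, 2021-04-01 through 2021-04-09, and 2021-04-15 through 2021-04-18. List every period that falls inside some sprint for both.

2021-03-25 through 2021-03-30, 2021-04-01 through 2021-04-09, 2021-04-15 through 2021-04-18

First set merges to 2021-03-22 through 2021-04-10, 2021-04-12 through 2021-04-29.
Second set merges to 2021-03-25 through 2021-03-30, 2021-04-01 through 2021-04-09, 2021-04-15 through 2021-04-18.
2021-03-22 through 2021-04-10 overlaps B on 2021-03-25 through 2021-03-30, 2021-04-01 through 2021-04-09.
2021-04-12 through 2021-04-29 overlaps B on 2021-04-15 through 2021-04-18.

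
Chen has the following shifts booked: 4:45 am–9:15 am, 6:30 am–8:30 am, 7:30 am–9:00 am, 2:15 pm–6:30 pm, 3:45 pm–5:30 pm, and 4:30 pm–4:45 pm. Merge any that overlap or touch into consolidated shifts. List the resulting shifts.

6:30 am-8:30 am overlaps/touches 4:45 am-9:15 am → extend to 4:45 am-9:15 am.
7:30 am-9:00 am overlaps/touches 4:45 am-9:15 am → extend to 4:45 am-9:15 am.
2:15 pm-6:30 pm is disjoint → start new block.
3:45 pm-5:30 pm overlaps/touches 2:15 pm-6:30 pm → extend to 2:15 pm-6:30 pm.
4:30 pm-4:45 pm overlaps/touches 2:15 pm-6:30 pm → extend to 2:15 pm-6:30 pm.

4:45 am-9:15 am, 2:15 pm-6:30 pm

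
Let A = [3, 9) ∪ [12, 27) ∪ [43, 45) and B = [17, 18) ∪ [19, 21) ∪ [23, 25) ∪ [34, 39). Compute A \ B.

[3, 9) is untouched.
[12, 27) with B removed leaves [12, 17), [18, 19), [21, 23), [25, 27).
[43, 45) is untouched.

[3, 9) ∪ [12, 17) ∪ [18, 19) ∪ [21, 23) ∪ [25, 27) ∪ [43, 45)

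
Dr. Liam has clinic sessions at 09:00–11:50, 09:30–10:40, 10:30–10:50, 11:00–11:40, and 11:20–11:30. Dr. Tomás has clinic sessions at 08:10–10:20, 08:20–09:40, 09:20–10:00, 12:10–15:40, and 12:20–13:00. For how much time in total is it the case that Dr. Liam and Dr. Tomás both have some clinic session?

Merge the first list: 09:00–11:50.
Merge the second list: 08:10–10:20, 12:10–15:40.
A ∩ B = 09:00–10:20.
Total: 1 h 20 min.

1 h 20 min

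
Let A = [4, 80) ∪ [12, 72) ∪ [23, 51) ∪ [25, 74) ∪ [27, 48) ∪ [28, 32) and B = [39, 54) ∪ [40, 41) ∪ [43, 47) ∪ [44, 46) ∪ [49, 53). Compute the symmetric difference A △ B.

[4, 39) ∪ [54, 80)

First set merges to [4, 80).
Second set merges to [39, 54).
A but not B: [4, 39), [54, 80).
B but not A: none.
Combining gives A △ B.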